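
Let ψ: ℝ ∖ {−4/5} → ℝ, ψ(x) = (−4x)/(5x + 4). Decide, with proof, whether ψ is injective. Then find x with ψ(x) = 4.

Suppose ψ(s) = ψ(t). Cross-multiplying: (−4s)(5t + 4) = (−4t)(5s + 4).
Expanding both sides and cancelling the symmetric terms leaves −16·(s − t) = 0. Since −16 ≠ 0, s = t. Therefore ψ is injective.
Solving ψ(x) = 4: cross-multiplying gives −4x = 4(5x + 4), which rearranges to −24x = 16, so x = −2/3.

-2/3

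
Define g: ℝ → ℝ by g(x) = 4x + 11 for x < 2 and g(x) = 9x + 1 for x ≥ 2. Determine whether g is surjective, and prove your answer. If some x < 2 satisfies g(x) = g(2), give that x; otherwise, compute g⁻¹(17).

Both pieces are strictly increasing (slopes 4 and 9), so each is injective on its own interval.
The left piece maps (−∞, 2) onto (−∞, 19); the right piece maps [2, ∞) onto [19, ∞).
These images together cover ℝ, so g is surjective.
Because the two images are disjoint, no x < 2 has g(x) = g(2), so we compute g⁻¹(17): 17 lies in (−∞, 19), so solve 4x + 11 = 17: x = (17 − 11)/4 = 3/2.

3/2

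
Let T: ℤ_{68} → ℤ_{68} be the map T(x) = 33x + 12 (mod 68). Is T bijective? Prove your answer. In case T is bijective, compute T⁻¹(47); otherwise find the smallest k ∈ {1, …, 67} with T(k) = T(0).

If T(x_1) = T(x_2), then 33x_1 ≡ 33x_2 (mod 68). Because gcd(33, 68) = 1, we may cancel 33 to get x_1 ≡ x_2 (mod 68).
We now compute 33⁻¹ mod 68 explicitly. Euclid's algorithm: 68 = 2·33 + 2, 33 = 16·2 + 1; back-substituting gives 1 = 33·33 − 16·68, so 33⁻¹ ≡ 33 (mod 68).
Then y ↦ 33(y − 12) is a two-sided inverse to T, so every y ∈ ℤ_{68} has a preimage.
Therefore T is bijective.
Since T is bijective, we find T⁻¹(47): we need 33x ≡ 47 − 12 ≡ 35 (mod 68). Using 33⁻¹ = 33: x ≡ 33·35 = 1155 = 16·68 + 67, so x = 67.
Check: T(67) = 33·67 + 12 = 2223 = 32·68 + 47 ≡ 47 (mod 68).

67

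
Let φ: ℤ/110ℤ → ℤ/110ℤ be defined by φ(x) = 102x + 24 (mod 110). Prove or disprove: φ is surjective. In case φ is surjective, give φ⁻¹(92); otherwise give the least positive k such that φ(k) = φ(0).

55

Since gcd(102, 110) = 2, we have 102x ≡ 0 (mod 2) for all x, so φ(x) ≡ 0 (mod 2).
But 1 ≢ 0 (mod 2), so 1 ∈ ℤ/110ℤ has no preimage. Thus φ is not surjective.
Since φ is not surjective, we find the least positive k with φ(k) = φ(0): this means 102k ≡ 0 (mod 110), i.e. 110 ∣ 102k. Since gcd(102, 110) = 2, dividing through by 2 this holds exactly when 55 ∣ 51k, and as gcd(51, 55) = 1, exactly when 55 ∣ k.
The smallest positive such k is 55.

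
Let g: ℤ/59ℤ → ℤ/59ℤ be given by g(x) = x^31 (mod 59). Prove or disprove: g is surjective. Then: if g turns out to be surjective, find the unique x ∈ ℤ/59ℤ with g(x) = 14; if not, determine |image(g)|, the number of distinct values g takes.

Since 59 is prime, the nonzero elements of ℤ/59ℤ form a cyclic group of order 58.
As gcd(31, 58) = 1, raising to the 31st power is a bijection on this group: if a^31 ≡ b^31 then (ab^{−1})^31 = 1, and the only element of order dividing gcd(31, 58) = 1 is 1, so a = b.
With g(0) = 0 this makes g injective on all of ℤ/59ℤ, hence bijective (finite equal-size domain and codomain). In particular g is surjective.
Since g is surjective, we find the preimage of 14. The inverse of x ↦ x^31 on (ℤ/59ℤ)^× is x ↦ x^15, because 31·15 = 465 = 8·58 + 1 ≡ 1 (mod 58) and x^{58} = 1 for x ≠ 0 (Fermat). So g⁻¹(14) = 14^15 mod 59.
Repeated squaring mod 59: 14^1 ≡ 14, 14^2 ≡ 14² = 196 ≡ 19, 14^4 ≡ 19² = 361 ≡ 7, 14^8 ≡ 7² = 49. Since 15 = 8 + 4 + 2 + 1, 14^15 ≡ 49·7·19·14: 49·7 = 343 ≡ 48, then 48·19 = 912 ≡ 27, then 27·14 = 378 ≡ 24. So 14^15 ≡ 24 (mod 59).
Hence g⁻¹(14) = 24.

24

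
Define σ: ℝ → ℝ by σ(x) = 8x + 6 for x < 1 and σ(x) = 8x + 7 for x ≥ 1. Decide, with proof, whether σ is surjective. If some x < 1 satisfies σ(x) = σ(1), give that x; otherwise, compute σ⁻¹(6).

Both pieces are strictly increasing (slopes 8 and 8), so each is injective on its own interval.
The left piece maps (−∞, 1) onto (−∞, 14); the right piece maps [1, ∞) onto [15, ∞).
The union (−∞, 14) ∪ [15, ∞) omits the interval between 14 and 15; in particular 14 has no preimage. So σ is not surjective.
Because the two images are disjoint, no x < 1 has σ(x) = σ(1), so we compute σ⁻¹(6): 6 lies in (−∞, 14), so solve 8x + 6 = 6: x = (6 − 6)/8 = 0.

0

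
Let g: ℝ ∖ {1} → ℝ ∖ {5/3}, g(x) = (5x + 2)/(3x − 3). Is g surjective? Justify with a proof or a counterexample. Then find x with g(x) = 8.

For any y ≠ 5/3, solving y(3x − 3) = 5x + 2 for x gives a well-defined x ≠ 1. So g is surjective.
Solving g(x) = 8: cross-multiplying gives 5x + 2 = 8(3x − 3), which rearranges to −19x = −26, so x = 26/19.

26/19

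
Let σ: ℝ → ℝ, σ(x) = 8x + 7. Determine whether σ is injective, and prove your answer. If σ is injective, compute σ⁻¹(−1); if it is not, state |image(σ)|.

-1

Recall that σ is injective when σ(x_1) = σ(x_2) forces x_1 = x_2.
Suppose σ(x_1) = σ(x_2). Then 8x_1 + 7 = 8x_2 + 7, therefore 8x_1 = 8x_2, hence x_1 = x_2.
Hence σ is injective.
Since σ is injective, we compute σ⁻¹(−1) = (−1 − 7)/8 = −1.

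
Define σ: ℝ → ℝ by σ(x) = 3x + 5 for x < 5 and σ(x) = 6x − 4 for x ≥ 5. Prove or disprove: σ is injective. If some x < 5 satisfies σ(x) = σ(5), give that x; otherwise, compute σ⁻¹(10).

5/3

Both pieces are strictly increasing (slopes 3 and 6), so each is injective on its own interval.
The left piece maps (−∞, 5) onto (−∞, 20); the right piece maps [5, ∞) onto [26, ∞).
These images are disjoint, so no value is attained by both pieces. Thus σ is injective.
Because the two images are disjoint, no x < 5 has σ(x) = σ(5), so we compute σ⁻¹(10): 10 lies in (−∞, 20), so solve 3x + 5 = 10: x = (10 − 5)/3 = 5/3.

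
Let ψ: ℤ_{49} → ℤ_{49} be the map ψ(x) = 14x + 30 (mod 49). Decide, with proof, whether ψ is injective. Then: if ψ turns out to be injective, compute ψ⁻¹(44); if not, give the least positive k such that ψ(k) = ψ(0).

Recall that ψ is injective when ψ(x_1) = ψ(x_2) forces x_1 = x_2.
We have gcd(14, 49) = 7 > 1. Taking x_1 = 0 and x_2 = 7: ψ(0) = 30 and ψ(7) = 14·7 + 30 = 128 ≡ 30 (mod 49).
So ψ(0) = ψ(7) while 0 ≠ 7, hence ψ is not injective.
Since ψ is not injective, we find the least positive k with ψ(k) = ψ(0): this means 14k ≡ 0 (mod 49), i.e. 49 ∣ 14k. Since gcd(14, 49) = 7, dividing through by 7 this holds exactly when 7 ∣ 2k, and as gcd(2, 7) = 1, exactly when 7 ∣ k.
The smallest positive such k is 7.

7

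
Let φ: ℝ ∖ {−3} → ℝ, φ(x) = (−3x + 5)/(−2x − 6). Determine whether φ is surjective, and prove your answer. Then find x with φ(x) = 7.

-47/11

If φ(x) = 3/2, cross-multiplying gives −2(−3x + 5) = −3(−2x − 6), which simplifies to −10 = 18 — false.  So 3/2 has no preimage and φ is not surjective.
Solving φ(x) = 7: cross-multiplying gives −3x + 5 = 7(−2x − 6), which rearranges to 11x = −47, so x = −47/11.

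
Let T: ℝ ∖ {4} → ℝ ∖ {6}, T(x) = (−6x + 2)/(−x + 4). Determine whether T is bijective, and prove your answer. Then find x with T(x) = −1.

Suppose T(a) = T(b). Cross-multiplying: (−6a + 2)(−b + 4) = (−6b + 2)(−a + 4).
Expanding both sides and cancelling the symmetric terms leaves −22·(a − b) = 0. Since −22 ≠ 0, a = b. So T is injective.
For any y ≠ 6, solving y(−x + 4) = −6x + 2 for x gives a well-defined x ≠ 4. So T is surjective.
Thus T is bijective.
Solving T(x) = −1: cross-multiplying gives −6x + 2 = −1(−x + 4), which rearranges to −7x = −6, so x = 6/7.

6/7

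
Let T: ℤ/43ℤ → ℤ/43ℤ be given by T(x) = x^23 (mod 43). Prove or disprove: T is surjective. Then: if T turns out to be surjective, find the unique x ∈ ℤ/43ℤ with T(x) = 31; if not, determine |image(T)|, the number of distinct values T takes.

17

Since 43 is prime, the nonzero elements of ℤ/43ℤ form a cyclic group of order 42.
As gcd(23, 42) = 1, raising to the 23rd power is a bijection on this group: if a^23 ≡ b^23 then (ab^{−1})^23 = 1, and the only element of order dividing gcd(23, 42) = 1 is 1, so a = b.
With T(0) = 0 this makes T injective on all of ℤ/43ℤ, hence bijective (finite equal-size domain and codomain). In particular T is surjective.
Since T is surjective, we find the preimage of 31. The inverse of x ↦ x^23 on (ℤ/43ℤ)^× is x ↦ x^11, because 23·11 = 253 = 6·42 + 1 ≡ 1 (mod 42) and x^{42} = 1 for x ≠ 0 (Fermat). So T⁻¹(31) = 31^11 mod 43.
Repeated squaring mod 43: 31^1 ≡ 31, 31^2 ≡ 31² = 961 ≡ 15, 31^4 ≡ 15² = 225 ≡ 10, 31^8 ≡ 10² = 100 ≡ 14. Since 11 = 8 + 2 + 1, 31^11 ≡ 14·15·31: 14·15 = 210 ≡ 38, then 38·31 = 1178 ≡ 17. So 31^11 ≡ 17 (mod 43).
Hence T⁻¹(31) = 17.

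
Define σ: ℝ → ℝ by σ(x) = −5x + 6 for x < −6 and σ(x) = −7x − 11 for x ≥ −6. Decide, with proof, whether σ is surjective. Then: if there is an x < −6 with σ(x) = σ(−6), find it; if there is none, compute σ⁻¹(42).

Both pieces are strictly decreasing (slopes −5 and −7), so each is injective on its own interval.
The left piece maps (−∞, −6) onto (36, ∞); the right piece maps [−6, ∞) onto (−∞, 31].
The union (36, ∞) ∪ (−∞, 31] omits the interval between 36 and 31; in particular 36 has no preimage. So σ is not surjective.
Because the two images are disjoint, no x < −6 has σ(x) = σ(−6), so we compute σ⁻¹(42): 42 lies in (36, ∞), so solve −5x + 6 = 42: x = (42 − 6)/(−5) = −36/5.

-36/5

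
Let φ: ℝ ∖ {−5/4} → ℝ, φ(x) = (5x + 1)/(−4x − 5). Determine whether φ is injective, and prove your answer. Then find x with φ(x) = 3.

-16/17

Suppose φ(a) = φ(b). Cross-multiplying: (5a + 1)(−4b − 5) = (5b + 1)(−4a − 5).
Expanding both sides and cancelling the symmetric terms leaves −21·(a − b) = 0. Since −21 ≠ 0, a = b. Therefore φ is injective.
Solving φ(x) = 3: cross-multiplying gives 5x + 1 = 3(−4x − 5), which rearranges to 17x = −16, so x = −16/17.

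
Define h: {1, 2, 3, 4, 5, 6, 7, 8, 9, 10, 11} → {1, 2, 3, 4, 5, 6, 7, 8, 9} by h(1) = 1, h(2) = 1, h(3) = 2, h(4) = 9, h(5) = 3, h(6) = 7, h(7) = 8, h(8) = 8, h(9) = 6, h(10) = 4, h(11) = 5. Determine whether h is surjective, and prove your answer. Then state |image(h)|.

Every element of the codomain has a preimage: 1 = h(1), 2 = h(3), 3 = h(5), 4 = h(10), 5 = h(11), 6 = h(9), 7 = h(6), 8 = h(7), 9 = h(4).
Thus h is surjective.
The image of h is {1, 2, 3, 4, 5, 6, 7, 8, 9}, which has 9 elements.

9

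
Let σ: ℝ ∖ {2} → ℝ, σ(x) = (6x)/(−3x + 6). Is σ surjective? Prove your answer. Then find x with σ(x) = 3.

6/5

If σ(x) = −2, cross-multiplying gives −3(6x) = 6(−3x + 6), which simplifies to 0 = 36 — false.  So −2 has no preimage and σ is not surjective.
Solving σ(x) = 3: cross-multiplying gives 6x = 3(−3x + 6), which rearranges to 15x = 18, so x = 6/5.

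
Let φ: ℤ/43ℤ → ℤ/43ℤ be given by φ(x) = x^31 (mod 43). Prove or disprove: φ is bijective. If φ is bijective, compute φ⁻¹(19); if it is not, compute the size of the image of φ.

Since 43 is prime, the nonzero elements of ℤ/43ℤ form a cyclic group of order 42.
As gcd(31, 42) = 1, raising to the 31st power is a bijection on this group: if u^31 ≡ v^31 then (uv^{−1})^31 = 1, and the only element of order dividing gcd(31, 42) = 1 is 1, so u = v.
With φ(0) = 0 this makes φ injective on all of ℤ/43ℤ, hence bijective (finite equal-size domain and codomain). In particular φ is bijective.
Since φ is bijective, we find the preimage of 19. The inverse of x ↦ x^31 on (ℤ/43ℤ)^× is x ↦ x^19, because 31·19 = 589 = 14·42 + 1 ≡ 1 (mod 42) and x^{42} = 1 for x ≠ 0 (Fermat). So φ⁻¹(19) = 19^19 mod 43.
Repeated squaring mod 43: 19^1 ≡ 19, 19^2 ≡ 19² = 361 ≡ 17, 19^4 ≡ 17² = 289 ≡ 31, 19^8 ≡ 31² = 961 ≡ 15, 19^16 ≡ 15² = 225 ≡ 10. Since 19 = 16 + 2 + 1, 19^19 ≡ 10·17·19: 10·17 = 170 ≡ 41, then 41·19 = 779 ≡ 5. So 19^19 ≡ 5 (mod 43).
Hence φ⁻¹(19) = 5.

5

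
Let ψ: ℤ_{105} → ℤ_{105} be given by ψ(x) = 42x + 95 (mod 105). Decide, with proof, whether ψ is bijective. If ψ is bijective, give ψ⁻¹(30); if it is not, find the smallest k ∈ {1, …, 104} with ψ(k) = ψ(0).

5

Recall: ψ is injective if ψ(x_1) = ψ(x_2) implies x_1 = x_2.
We have gcd(42, 105) = 21 > 1. Taking x_1 = 0 and x_2 = 5: ψ(0) = 95 and ψ(5) = 42·5 + 95 = 305 ≡ 95 (mod 105).
So ψ(0) = ψ(5) while 0 ≠ 5, hence ψ is not injective, hence not bijective.
Since ψ is not bijective, we find the least positive k with ψ(k) = ψ(0): this means 42k ≡ 0 (mod 105), i.e. 105 ∣ 42k. Since gcd(42, 105) = 21, dividing through by 21 this holds exactly when 5 ∣ 2k, and as gcd(2, 5) = 1, exactly when 5 ∣ k.
The smallest positive such k is 5.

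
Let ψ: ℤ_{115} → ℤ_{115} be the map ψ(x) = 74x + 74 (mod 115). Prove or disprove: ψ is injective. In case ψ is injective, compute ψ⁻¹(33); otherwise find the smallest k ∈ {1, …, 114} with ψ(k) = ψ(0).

1

Recall that ψ is injective when ψ(s) = ψ(t) forces s = t.
If ψ(s) = ψ(t), then 74s ≡ 74t (mod 115). Because gcd(74, 115) = 1, we may cancel 74 to get s ≡ t (mod 115).
Thus ψ is injective.
We now compute 74⁻¹ mod 115 explicitly. Euclid's algorithm: 115 = 1·74 + 41, 74 = 1·41 + 33, 41 = 1·33 + 8, 33 = 4·8 + 1; back-substituting gives 1 = 14·74 − 9·115, so 74⁻¹ ≡ 14 (mod 115).
Since ψ is injective, we compute ψ⁻¹(33): solve 74x + 74 ≡ 33 (mod 115), i.e. 74x ≡ 74 (mod 115).
Multiplying by 74⁻¹ = 14 gives x ≡ 14·74 = 1036 = 9·115 + 1 ≡ 1 (mod 115).
Check: ψ(1) = 74·1 + 74 = 148 = 1·115 + 33 ≡ 33 (mod 115).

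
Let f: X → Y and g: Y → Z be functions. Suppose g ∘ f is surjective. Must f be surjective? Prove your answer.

not surjective

No. Take X = {1, 2, 3}, Y = {1, 2, 3, 4}, Z = {1}, f(a) = 1 for every a ∈ X, and g(b) = 1 for every b ∈ Y.
Then g ∘ f is surjective onto {1}, but 4 ∈ Y has no preimage under f, so f is not surjective.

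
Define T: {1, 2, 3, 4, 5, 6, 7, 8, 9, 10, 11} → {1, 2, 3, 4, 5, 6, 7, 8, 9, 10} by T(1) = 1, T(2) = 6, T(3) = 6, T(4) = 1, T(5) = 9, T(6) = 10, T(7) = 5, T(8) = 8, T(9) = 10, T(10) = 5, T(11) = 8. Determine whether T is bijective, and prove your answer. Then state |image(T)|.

T(2) = 6 = T(3) with 2 ≠ 3, so T is not injective, hence not bijective.
The image of T is {1, 5, 6, 8, 9, 10}, which has 6 elements.

6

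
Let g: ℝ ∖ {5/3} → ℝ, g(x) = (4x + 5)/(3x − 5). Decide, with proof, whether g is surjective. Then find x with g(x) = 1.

If g(x) = 4/3, cross-multiplying gives 3(4x + 5) = 4(3x − 5), which simplifies to 15 = −20 — false.  So 4/3 has no preimage and g is not surjective.
Solving g(x) = 1: cross-multiplying gives 4x + 5 = 1(3x − 5), which rearranges to 1x = −10, so x = −10.

-10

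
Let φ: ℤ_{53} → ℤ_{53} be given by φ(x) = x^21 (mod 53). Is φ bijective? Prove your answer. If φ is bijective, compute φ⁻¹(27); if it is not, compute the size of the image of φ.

5

Since 53 is prime, the nonzero elements of ℤ_{53} form a cyclic group of order 52.
As gcd(21, 52) = 1, raising to the 21st power is a bijection on this group: if x_1^21 ≡ x_2^21 then (x_1x_2^{−1})^21 = 1, and the only element of order dividing gcd(21, 52) = 1 is 1, so x_1 = x_2.
With φ(0) = 0 this makes φ injective on all of ℤ_{53}, hence bijective (finite equal-size domain and codomain). In particular φ is bijective.
Since φ is bijective, we find the preimage of 27. The inverse of x ↦ x^21 on (ℤ_{53})^× is x ↦ x^5, because 21·5 = 105 = 2·52 + 1 ≡ 1 (mod 52) and x^{52} = 1 for x ≠ 0 (Fermat). So φ⁻¹(27) = 27^5 mod 53.
Repeated squaring mod 53: 27^1 ≡ 27, 27^2 ≡ 27² = 729 ≡ 40, 27^4 ≡ 40² = 1600 ≡ 10. Since 5 = 4 + 1, 27^5 ≡ 10·27: 10·27 = 270 ≡ 5. So 27^5 ≡ 5 (mod 53).
Hence φ⁻¹(27) = 5.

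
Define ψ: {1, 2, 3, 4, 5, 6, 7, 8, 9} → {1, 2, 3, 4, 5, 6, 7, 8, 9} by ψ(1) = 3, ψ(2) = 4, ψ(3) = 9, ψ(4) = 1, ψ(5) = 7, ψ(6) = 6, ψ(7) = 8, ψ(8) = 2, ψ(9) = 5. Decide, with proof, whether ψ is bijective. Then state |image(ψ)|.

9

The values 3, 4, 9, 1, 7, 6, 8, 2, 5 are a permutation of {1, 2, 3, 4, 5, 6, 7, 8, 9}: each element appears exactly once.
So ψ is injective and surjective, hence bijective.
The image of ψ is {1, 2, 3, 4, 5, 6, 7, 8, 9}, which has 9 elements.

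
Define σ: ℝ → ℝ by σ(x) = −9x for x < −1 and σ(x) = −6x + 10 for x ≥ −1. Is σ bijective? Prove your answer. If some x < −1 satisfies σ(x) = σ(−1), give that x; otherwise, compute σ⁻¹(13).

Both pieces are strictly decreasing (slopes −9 and −6), so each is injective on its own interval.
The left piece maps (−∞, −1) onto (9, ∞); the right piece maps [−1, ∞) onto (−∞, 16].
These images overlap. In particular σ(−1) = 16 (right piece), and solving −9x = 16 on the left piece gives x = −16/9 < −1.
So σ(−16/9) = σ(−1) with −16/9 ≠ −1, and σ is not injective, hence not bijective. This x = −16/9 is the requested value below −1.

-16/9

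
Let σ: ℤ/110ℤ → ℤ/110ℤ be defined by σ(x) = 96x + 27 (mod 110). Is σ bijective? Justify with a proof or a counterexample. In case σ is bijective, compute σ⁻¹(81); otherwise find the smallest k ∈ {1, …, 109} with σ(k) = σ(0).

55

We have gcd(96, 110) = 2 > 1. Taking s = 0 and t = 55: σ(0) = 27 and σ(55) = 96·55 + 27 = 5307 ≡ 27 (mod 110).
So σ(0) = σ(55) while 0 ≠ 55, thus σ is not injective, hence not bijective.
Since σ is not bijective, we find the least positive k with σ(k) = σ(0): this means 96k ≡ 0 (mod 110), i.e. 110 ∣ 96k. Since gcd(96, 110) = 2, dividing through by 2 this holds exactly when 55 ∣ 48k, and as gcd(48, 55) = 1, exactly when 55 ∣ k.
The smallest positive such k is 55.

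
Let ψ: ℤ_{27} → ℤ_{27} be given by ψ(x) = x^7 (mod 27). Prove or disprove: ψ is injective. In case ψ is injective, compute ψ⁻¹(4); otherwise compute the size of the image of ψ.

19

ψ(0) = 0^7 = 0.
ψ(3): Repeated squaring mod 27: 3^1 ≡ 3, 3^2 ≡ 3² = 9, 3^4 ≡ 9² = 81 ≡ 0. Since 7 = 4 + 2 + 1, 3^7 ≡ 0·9·3: 0·9 = 0, then 0·3 = 0. So 3^7 ≡ 0 (mod 27).
So ψ(0) = ψ(3) = 0 while 0 ≠ 3, hence ψ is not injective.
Since ψ is not injective, we determine |image(ψ)|. Computing x^7 mod 27 for each x (by repeated squaring, reducing mod 27 at every step), the values ψ(0), ψ(1), …, ψ(26) are: 0, 1, 20, 0, 22, 14, 0, 16, 8, 0, 10, 2, 0, 4, 23, 0, 25, 17, 0, 19, 11, 0, 13, 5, 0, 7, 26.
The distinct values are {0, 1, 2, 4, 5, 7, 8, 10, 11, 13, 14, 16, 17, 19, 20, 22, 23, 25, 26}; there are 19 of them.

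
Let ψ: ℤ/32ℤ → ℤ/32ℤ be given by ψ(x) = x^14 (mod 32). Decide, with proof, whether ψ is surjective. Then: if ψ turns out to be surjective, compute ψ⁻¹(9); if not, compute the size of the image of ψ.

ψ(0) = 0^14 = 0.
ψ(2): Repeated squaring mod 32: 2^1 ≡ 2, 2^2 ≡ 2² = 4, 2^4 ≡ 4² = 16, 2^8 ≡ 16² = 256 ≡ 0. Since 14 = 8 + 4 + 2, 2^14 ≡ 0·16·4: 0·16 = 0, then 0·4 = 0. So 2^14 ≡ 0 (mod 32).
So ψ(0) = ψ(2) = 0 while 0 ≠ 2, so ψ is not injective.
A non-injective map from the 32-element set ℤ/32ℤ to itself takes at most 31 distinct values, so it cannot be surjective. Thus ψ is not surjective.
Since ψ is not surjective, we determine |image(ψ)|. Computing x^14 mod 32 for each x (by repeated squaring, reducing mod 32 at every step), the values ψ(0), ψ(1), …, ψ(31) are: 0, 1, 0, 25, 0, 9, 0, 17, 0, 17, 0, 9, 0, 25, 0, 1, 0, 1, 0, 25, 0, 9, 0, 17, 0, 17, 0, 9, 0, 25, 0, 1.
The distinct values are {0, 1, 9, 17, 25}; there are 5 of them.

5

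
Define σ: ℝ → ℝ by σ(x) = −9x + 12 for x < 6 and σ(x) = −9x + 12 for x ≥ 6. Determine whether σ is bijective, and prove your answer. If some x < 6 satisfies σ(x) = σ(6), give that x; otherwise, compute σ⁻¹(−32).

44/9

Both pieces are strictly decreasing (slopes −9 and −9), so each is injective on its own interval.
The left piece maps (−∞, 6) onto (−42, ∞); the right piece maps [6, ∞) onto (−∞, −42].
Since −42 = −42, the images partition ℝ: σ is injective and surjective, hence bijective.
Because the two images are disjoint, no x < 6 has σ(x) = σ(6), so we compute σ⁻¹(−32): −32 lies in (−42, ∞), so solve −9x + 12 = −32: x = (−32 − 12)/(−9) = 44/9.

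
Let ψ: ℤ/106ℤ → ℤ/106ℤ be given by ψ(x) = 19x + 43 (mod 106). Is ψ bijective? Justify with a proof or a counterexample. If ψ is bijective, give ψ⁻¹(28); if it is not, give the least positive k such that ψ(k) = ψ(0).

Recall that injectivity means: for all u, v in the domain, ψ(u) = ψ(v) implies u = v.
Suppose ψ(u) = ψ(v) in ℤ/106ℤ. Then 19u + 43 ≡ 19v + 43 (mod 106), hence 19(u − v) ≡ 0 (mod 106).
Since gcd(19, 106) = 1, 19 is invertible modulo 106, so u − v ≡ 0 (mod 106), i.e. u = v.
We now compute 19⁻¹ mod 106 explicitly. Euclid's algorithm: 106 = 5·19 + 11, 19 = 1·11 + 8, 11 = 1·8 + 3, 8 = 2·3 + 2, 3 = 1·2 + 1; back-substituting gives 1 = 67·19 − 12·106, so 19⁻¹ ≡ 67 (mod 106).
For any y ∈ ℤ/106ℤ, x = 67(y − 43) mod 106 satisfies ψ(x) = 19·67(y − 43) + 43 ≡ y (since 19·67 ≡ 1 mod 106). So every y has a preimage.
Therefore ψ is bijective.
Since ψ is bijective, we find ψ⁻¹(28): we need 19x ≡ 28 − 43 ≡ 91 (mod 106). Using 19⁻¹ = 67: x ≡ 67·91 = 6097 = 57·106 + 55, so x = 55.
Check: ψ(55) = 19·55 + 43 = 1088 = 10·106 + 28 ≡ 28 (mod 106).

55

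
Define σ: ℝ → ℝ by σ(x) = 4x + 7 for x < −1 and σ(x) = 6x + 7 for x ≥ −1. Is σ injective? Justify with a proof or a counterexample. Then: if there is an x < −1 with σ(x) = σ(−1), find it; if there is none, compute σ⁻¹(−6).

-3/2

Both pieces are strictly increasing (slopes 4 and 6), so each is injective on its own interval.
The left piece maps (−∞, −1) onto (−∞, 3); the right piece maps [−1, ∞) onto [1, ∞).
These images overlap. In particular σ(−1) = 1 (right piece), and solving 4x + 7 = 1 on the left piece gives x = −3/2 < −1.
So σ(−3/2) = σ(−1) with −3/2 ≠ −1, and σ is not injective. This x = −3/2 is the requested value below −1.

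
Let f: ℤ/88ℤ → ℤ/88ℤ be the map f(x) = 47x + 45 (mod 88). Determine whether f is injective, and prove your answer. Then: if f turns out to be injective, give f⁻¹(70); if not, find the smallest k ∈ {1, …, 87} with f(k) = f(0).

23

By definition, f is injective when f(x_1) = f(x_2) forces x_1 = x_2.
Suppose f(x_1) = f(x_2) in ℤ/88ℤ. Then 47x_1 + 45 ≡ 47x_2 + 45 (mod 88), thus 47(x_1 − x_2) ≡ 0 (mod 88).
Since gcd(47, 88) = 1, 47 is invertible modulo 88, therefore x_1 − x_2 ≡ 0 (mod 88), i.e. x_1 = x_2.
Thus f is injective.
We now compute 47⁻¹ mod 88 explicitly. Euclid's algorithm: 88 = 1·47 + 41, 47 = 1·41 + 6, 41 = 6·6 + 5, 6 = 1·5 + 1; back-substituting gives 1 = 15·47 − 8·88, so 47⁻¹ ≡ 15 (mod 88).
Since f is injective, we compute f⁻¹(70): solve 47x + 45 ≡ 70 (mod 88), i.e. 47x ≡ 25 (mod 88).
Multiplying by 47⁻¹ = 15 gives x ≡ 15·25 = 375 = 4·88 + 23 ≡ 23 (mod 88).
Check: f(23) = 47·23 + 45 = 1126 = 12·88 + 70 ≡ 70 (mod 88).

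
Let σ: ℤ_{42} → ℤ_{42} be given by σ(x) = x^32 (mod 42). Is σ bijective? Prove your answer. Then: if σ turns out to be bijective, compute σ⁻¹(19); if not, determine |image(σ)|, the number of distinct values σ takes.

16

σ(4): Repeated squaring mod 42: 4^1 ≡ 4, 4^2 ≡ 4² = 16, 4^4 ≡ 16² = 256 ≡ 4, 4^8 ≡ 4² = 16, 4^16 ≡ 16² = 256 ≡ 4, 4^32 ≡ 4² = 16. So 4^32 ≡ 16 (mod 42).
σ(10): Repeated squaring mod 42: 10^1 ≡ 10, 10^2 ≡ 10² = 100 ≡ 16, 10^4 ≡ 16² = 256 ≡ 4, 10^8 ≡ 4² = 16, 10^16 ≡ 16² = 256 ≡ 4, 10^32 ≡ 4² = 16. So 10^32 ≡ 16 (mod 42).
So σ(4) = σ(10) = 16 while 4 ≠ 10, so σ is not injective, hence not bijective.
Since σ is not bijective, we determine |image(σ)|. Computing x^32 mod 42 for each x (by repeated squaring, reducing mod 42 at every step), the values σ(0), σ(1), …, σ(41) are: 0, 1, 4, 9, 16, 25, 36, 7, 22, 39, 16, 37, 18, 1, 28, 15, 4, 37, 30, 25, 22, 21, 22, 25, 30, 37, 4, 15, 28, 1, 18, 37, 16, 39, 22, 7, 36, 25, 16, 9, 4, 1.
The distinct values are {0, 1, 4, 7, 9, 15, 16, 18, 21, 22, 25, 28, 30, 36, 37, 39}; there are 16 of them.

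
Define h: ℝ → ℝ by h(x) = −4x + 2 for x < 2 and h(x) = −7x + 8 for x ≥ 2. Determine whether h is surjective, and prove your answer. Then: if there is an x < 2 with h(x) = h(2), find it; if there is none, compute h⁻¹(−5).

Both pieces are strictly decreasing (slopes −4 and −7), so each is injective on its own interval.
The left piece maps (−∞, 2) onto (−6, ∞); the right piece maps [2, ∞) onto (−∞, −6].
These images together cover ℝ, so h is surjective.
Because the two images are disjoint, no x < 2 has h(x) = h(2), so we compute h⁻¹(−5): −5 lies in (−6, ∞), so solve −4x + 2 = −5: x = (−5 − 2)/(−4) = 7/4.

7/4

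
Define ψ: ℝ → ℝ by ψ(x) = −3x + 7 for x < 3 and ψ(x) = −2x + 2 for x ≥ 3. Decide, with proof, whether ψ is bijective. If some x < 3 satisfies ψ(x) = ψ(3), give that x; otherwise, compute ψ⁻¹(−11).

13/2

Both pieces are strictly decreasing (slopes −3 and −2), so each is injective on its own interval.
The left piece maps (−∞, 3) onto (−2, ∞); the right piece maps [3, ∞) onto (−∞, −4].
The images leave a gap (−2 has no preimage), so ψ is not surjective, hence not bijective.
Because the two images are disjoint, no x < 3 has ψ(x) = ψ(3), so we compute ψ⁻¹(−11): −11 lies in (−∞, −4], so solve −2x + 2 = −11: x = (−11 − 2)/(−2) = 13/2.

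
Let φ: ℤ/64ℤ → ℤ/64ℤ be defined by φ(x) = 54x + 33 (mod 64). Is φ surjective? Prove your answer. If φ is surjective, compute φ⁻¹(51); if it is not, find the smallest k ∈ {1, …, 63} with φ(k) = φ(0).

Since gcd(54, 64) = 2, we have 54x ≡ 0 (mod 2) for all x, so φ(x) ≡ 1 (mod 2).
But 0 ≢ 1 (mod 2), so 0 ∈ ℤ/64ℤ has no preimage. So φ is not surjective.
Since φ is not surjective, we find the least positive k with φ(k) = φ(0): this means 54k ≡ 0 (mod 64), i.e. 64 ∣ 54k. Since gcd(54, 64) = 2, dividing through by 2 this holds exactly when 32 ∣ 27k, and as gcd(27, 32) = 1, exactly when 32 ∣ k.
The smallest positive such k is 32.

32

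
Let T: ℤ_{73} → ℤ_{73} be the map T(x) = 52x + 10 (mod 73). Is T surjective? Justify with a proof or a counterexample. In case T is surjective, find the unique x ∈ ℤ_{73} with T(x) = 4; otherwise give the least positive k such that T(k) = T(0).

By definition, T is surjective if every y in the codomain equals T(x) for some x in the domain.
Since gcd(52, 73) = 1, 52 is invertible modulo 73. Euclid's algorithm: 73 = 1·52 + 21, 52 = 2·21 + 10, 21 = 2·10 + 1; back-substituting gives 1 = 66·52 − 47·73, so 52⁻¹ ≡ 66 (mod 73).
Then y ↦ 66(y − 10) is a two-sided inverse to T, so every y ∈ ℤ_{73} has a preimage.
So T is surjective.
Since T is surjective, we find T⁻¹(4): we need 52x ≡ 4 − 10 ≡ 67 (mod 73). Using 52⁻¹ = 66: x ≡ 66·67 = 4422 = 60·73 + 42, so x = 42.
Check: T(42) = 52·42 + 10 = 2194 = 30·73 + 4 ≡ 4 (mod 73).

42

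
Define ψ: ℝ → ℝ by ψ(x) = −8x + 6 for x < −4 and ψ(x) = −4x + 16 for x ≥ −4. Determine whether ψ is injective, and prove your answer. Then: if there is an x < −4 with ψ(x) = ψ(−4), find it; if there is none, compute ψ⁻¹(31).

-15/4

Both pieces are strictly decreasing (slopes −8 and −4), so each is injective on its own interval.
The left piece maps (−∞, −4) onto (38, ∞); the right piece maps [−4, ∞) onto (−∞, 32].
These images are disjoint, so no value is attained by both pieces. Therefore ψ is injective.
Because the two images are disjoint, no x < −4 has ψ(x) = ψ(−4), so we compute ψ⁻¹(31): 31 lies in (−∞, 32], so solve −4x + 16 = 31: x = (31 − 16)/(−4) = −15/4.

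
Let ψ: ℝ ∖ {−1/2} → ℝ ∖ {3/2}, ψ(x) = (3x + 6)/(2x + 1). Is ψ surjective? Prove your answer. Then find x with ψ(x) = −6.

For any y ≠ 3/2, solving y(2x + 1) = 3x + 6 for x gives a well-defined x ≠ −1/2. So ψ is surjective.
Solving ψ(x) = −6: cross-multiplying gives 3x + 6 = −6(2x + 1), which rearranges to 15x = −12, so x = −4/5.

-4/5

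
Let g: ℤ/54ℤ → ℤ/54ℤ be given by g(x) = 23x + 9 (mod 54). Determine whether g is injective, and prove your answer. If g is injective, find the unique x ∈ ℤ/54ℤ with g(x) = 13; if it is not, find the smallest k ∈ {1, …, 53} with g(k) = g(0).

By definition, injectivity means: for all x_1, x_2 in the domain, g(x_1) = g(x_2) implies x_1 = x_2.
Suppose g(x_1) = g(x_2) in ℤ/54ℤ. Then 23x_1 + 9 ≡ 23x_2 + 9 (mod 54), thus 23(x_1 − x_2) ≡ 0 (mod 54).
Since gcd(23, 54) = 1, 23 is invertible modulo 54, therefore x_1 − x_2 ≡ 0 (mod 54), i.e. x_1 = x_2.
Hence g is injective.
We now compute 23⁻¹ mod 54 explicitly. Euclid's algorithm: 54 = 2·23 + 8, 23 = 2·8 + 7, 8 = 1·7 + 1; back-substituting gives 1 = 47·23 − 20·54, so 23⁻¹ ≡ 47 (mod 54).
Since g is injective, we find g⁻¹(13): we need 23x ≡ 13 − 9 ≡ 4 (mod 54). Using 23⁻¹ = 47: x ≡ 47·4 = 188 = 3·54 + 26, so x = 26.
Check: g(26) = 23·26 + 9 = 607 = 11·54 + 13 ≡ 13 (mod 54).

26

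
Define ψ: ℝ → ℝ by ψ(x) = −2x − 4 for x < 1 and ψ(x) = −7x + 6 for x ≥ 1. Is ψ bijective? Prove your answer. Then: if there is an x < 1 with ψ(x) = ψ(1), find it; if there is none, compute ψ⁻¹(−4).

-3/2

Both pieces are strictly decreasing (slopes −2 and −7), so each is injective on its own interval.
The left piece maps (−∞, 1) onto (−6, ∞); the right piece maps [1, ∞) onto (−∞, −1].
These images overlap. In particular ψ(1) = −1 (right piece), and solving −2x − 4 = −1 on the left piece gives x = −3/2 < 1.
So ψ(−3/2) = ψ(1) with −3/2 ≠ 1, and ψ is not injective, hence not bijective. This x = −3/2 is the requested value below 1.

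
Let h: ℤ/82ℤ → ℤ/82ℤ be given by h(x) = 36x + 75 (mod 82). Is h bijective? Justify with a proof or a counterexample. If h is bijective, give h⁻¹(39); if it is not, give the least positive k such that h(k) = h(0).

Recall that h is injective when h(x_1) = h(x_2) forces x_1 = x_2.
We have gcd(36, 82) = 2 > 1. Taking x_1 = 0 and x_2 = 41: h(0) = 75 and h(41) = 36·41 + 75 = 1551 ≡ 75 (mod 82).
So h(0) = h(41) while 0 ≠ 41, therefore h is not injective, hence not bijective.
Since h is not bijective, we find the least positive k with h(k) = h(0): this means 36k ≡ 0 (mod 82), i.e. 82 ∣ 36k. Since gcd(36, 82) = 2, dividing through by 2 this holds exactly when 41 ∣ 18k, and as gcd(18, 41) = 1, exactly when 41 ∣ k.
The smallest positive such k is 41.

41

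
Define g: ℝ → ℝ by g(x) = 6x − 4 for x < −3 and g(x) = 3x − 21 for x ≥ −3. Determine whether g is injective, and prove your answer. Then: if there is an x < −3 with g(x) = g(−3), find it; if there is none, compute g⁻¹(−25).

Both pieces are strictly increasing (slopes 6 and 3), so each is injective on its own interval.
The left piece maps (−∞, −3) onto (−∞, −22); the right piece maps [−3, ∞) onto [−30, ∞).
These images overlap. In particular g(−3) = −30 (right piece), and solving 6x − 4 = −30 on the left piece gives x = −13/3 < −3.
So g(−13/3) = g(−3) with −13/3 ≠ −3, and g is not injective. This x = −13/3 is the requested value below −3.

-13/3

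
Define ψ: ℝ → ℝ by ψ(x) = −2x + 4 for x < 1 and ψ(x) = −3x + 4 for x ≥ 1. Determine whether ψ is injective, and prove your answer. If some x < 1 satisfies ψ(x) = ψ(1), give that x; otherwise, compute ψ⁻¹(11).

-7/2

Both pieces are strictly decreasing (slopes −2 and −3), so each is injective on its own interval.
The left piece maps (−∞, 1) onto (2, ∞); the right piece maps [1, ∞) onto (−∞, 1].
These images are disjoint, so no value is attained by both pieces. Therefore ψ is injective.
Because the two images are disjoint, no x < 1 has ψ(x) = ψ(1), so we compute ψ⁻¹(11): 11 lies in (2, ∞), so solve −2x + 4 = 11: x = (11 − 4)/(−2) = −7/2.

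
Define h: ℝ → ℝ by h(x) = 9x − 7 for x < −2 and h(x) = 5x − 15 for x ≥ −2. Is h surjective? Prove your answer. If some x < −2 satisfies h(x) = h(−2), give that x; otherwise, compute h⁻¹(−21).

Both pieces are strictly increasing (slopes 9 and 5), so each is injective on its own interval.
The left piece maps (−∞, −2) onto (−∞, −25); the right piece maps [−2, ∞) onto [−25, ∞).
These images together cover ℝ, so h is surjective.
Because the two images are disjoint, no x < −2 has h(x) = h(−2), so we compute h⁻¹(−21): −21 lies in [−25, ∞), so solve 5x − 15 = −21: x = (−21 + 15)/5 = −6/5.

-6/5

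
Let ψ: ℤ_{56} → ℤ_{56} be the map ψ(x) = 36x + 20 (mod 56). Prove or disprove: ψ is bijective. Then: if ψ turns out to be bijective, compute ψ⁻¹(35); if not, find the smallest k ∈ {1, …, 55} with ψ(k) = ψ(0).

14

Recall: ψ is injective if ψ(a) = ψ(b) implies a = b.
We have gcd(36, 56) = 4 > 1. Taking a = 0 and b = 14: ψ(0) = 20 and ψ(14) = 36·14 + 20 = 524 ≡ 20 (mod 56).
So ψ(0) = ψ(14) while 0 ≠ 14, thus ψ is not injective, hence not bijective.
Since ψ is not bijective, we find the least positive k with ψ(k) = ψ(0): this means 36k ≡ 0 (mod 56), i.e. 56 ∣ 36k. Since gcd(36, 56) = 4, dividing through by 4 this holds exactly when 14 ∣ 9k, and as gcd(9, 14) = 1, exactly when 14 ∣ k.
The smallest positive such k is 14.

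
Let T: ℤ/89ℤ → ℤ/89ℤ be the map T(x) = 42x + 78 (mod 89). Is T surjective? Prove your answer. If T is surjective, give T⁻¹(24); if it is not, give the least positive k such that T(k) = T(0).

75

By definition, surjectivity means every element of the codomain has a preimage under T.
Since gcd(42, 89) = 1, 42 is invertible modulo 89. Euclid's algorithm: 89 = 2·42 + 5, 42 = 8·5 + 2, 5 = 2·2 + 1; back-substituting gives 1 = 53·42 − 25·89, so 42⁻¹ ≡ 53 (mod 89).
Then y ↦ 53(y − 78) is a two-sided inverse to T, so every y ∈ ℤ/89ℤ has a preimage.
So T is surjective.
Since T is surjective, we find T⁻¹(24): we need 42x ≡ 24 − 78 ≡ 35 (mod 89). Using 42⁻¹ = 53: x ≡ 53·35 = 1855 = 20·89 + 75, so x = 75.
Check: T(75) = 42·75 + 78 = 3228 = 36·89 + 24 ≡ 24 (mod 89).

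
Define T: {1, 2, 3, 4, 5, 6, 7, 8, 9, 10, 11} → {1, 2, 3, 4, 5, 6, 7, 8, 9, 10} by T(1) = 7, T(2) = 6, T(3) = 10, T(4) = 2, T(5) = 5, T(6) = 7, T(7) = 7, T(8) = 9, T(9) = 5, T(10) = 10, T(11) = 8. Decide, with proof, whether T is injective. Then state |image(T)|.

T(1) = 7 = T(6) with 1 ≠ 6, so T is not injective.
The image of T is {2, 5, 6, 7, 8, 9, 10}, which has 7 elements.

7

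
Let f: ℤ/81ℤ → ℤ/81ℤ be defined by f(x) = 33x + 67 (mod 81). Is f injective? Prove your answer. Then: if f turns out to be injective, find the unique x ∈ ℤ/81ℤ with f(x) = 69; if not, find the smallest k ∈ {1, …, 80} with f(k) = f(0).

Recall: f is injective if f(x_1) = f(x_2) implies x_1 = x_2.
We have gcd(33, 81) = 3 > 1. Taking x_1 = 0 and x_2 = 27: f(0) = 67 and f(27) = 33·27 + 67 = 958 ≡ 67 (mod 81).
So f(0) = f(27) while 0 ≠ 27, therefore f is not injective.
Since f is not injective, we find the least positive k with f(k) = f(0): this means 33k ≡ 0 (mod 81), i.e. 81 ∣ 33k. Since gcd(33, 81) = 3, dividing through by 3 this holds exactly when 27 ∣ 11k, and as gcd(11, 27) = 1, exactly when 27 ∣ k.
The smallest positive such k is 27.

27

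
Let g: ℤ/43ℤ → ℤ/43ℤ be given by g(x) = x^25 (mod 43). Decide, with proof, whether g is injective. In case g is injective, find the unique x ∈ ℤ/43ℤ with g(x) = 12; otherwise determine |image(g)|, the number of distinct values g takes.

19

Since 43 is prime, the nonzero elements of ℤ/43ℤ form a cyclic group of order 42.
As gcd(25, 42) = 1, raising to the 25th power is a bijection on this group: if s^25 ≡ t^25 then (st^{−1})^25 = 1, and the only element of order dividing gcd(25, 42) = 1 is 1, so s = t.
With g(0) = 0 this makes g injective on all of ℤ/43ℤ, hence bijective (finite equal-size domain and codomain). In particular g is injective.
Since g is injective, we find the preimage of 12. The inverse of x ↦ x^25 on (ℤ/43ℤ)^× is x ↦ x^37, because 25·37 = 925 = 22·42 + 1 ≡ 1 (mod 42) and x^{42} = 1 for x ≠ 0 (Fermat). So g⁻¹(12) = 12^37 mod 43.
Repeated squaring mod 43: 12^1 ≡ 12, 12^2 ≡ 12² = 144 ≡ 15, 12^4 ≡ 15² = 225 ≡ 10, 12^8 ≡ 10² = 100 ≡ 14, 12^16 ≡ 14² = 196 ≡ 24, 12^32 ≡ 24² = 576 ≡ 17. Since 37 = 32 + 4 + 1, 12^37 ≡ 17·10·12: 17·10 = 170 ≡ 41, then 41·12 = 492 ≡ 19. So 12^37 ≡ 19 (mod 43).
Hence g⁻¹(12) = 19.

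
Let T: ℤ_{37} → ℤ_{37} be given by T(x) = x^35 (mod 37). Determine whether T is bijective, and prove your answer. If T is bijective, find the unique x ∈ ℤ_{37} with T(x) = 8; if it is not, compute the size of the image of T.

14

Since 37 is prime, the nonzero elements of ℤ_{37} form a cyclic group of order 36.
As gcd(35, 36) = 1, raising to the 35th power is a bijection on this group: if x_1^35 ≡ x_2^35 then (x_1x_2^{−1})^35 = 1, and the only element of order dividing gcd(35, 36) = 1 is 1, so x_1 = x_2.
With T(0) = 0 this makes T injective on all of ℤ_{37}, hence bijective (finite equal-size domain and codomain). In particular T is bijective.
Since T is bijective, we find the preimage of 8. The inverse of x ↦ x^35 on (ℤ_{37})^× is x ↦ x^35, because 35·35 = 1225 = 34·36 + 1 ≡ 1 (mod 36) and x^{36} = 1 for x ≠ 0 (Fermat). So T⁻¹(8) = 8^35 mod 37.
Repeated squaring mod 37: 8^1 ≡ 8, 8^2 ≡ 8² = 64 ≡ 27, 8^4 ≡ 27² = 729 ≡ 26, 8^8 ≡ 26² = 676 ≡ 10, 8^16 ≡ 10² = 100 ≡ 26, 8^32 ≡ 26² = 676 ≡ 10. Since 35 = 32 + 2 + 1, 8^35 ≡ 10·27·8: 10·27 = 270 ≡ 11, then 11·8 = 88 ≡ 14. So 8^35 ≡ 14 (mod 37).
Hence T⁻¹(8) = 14.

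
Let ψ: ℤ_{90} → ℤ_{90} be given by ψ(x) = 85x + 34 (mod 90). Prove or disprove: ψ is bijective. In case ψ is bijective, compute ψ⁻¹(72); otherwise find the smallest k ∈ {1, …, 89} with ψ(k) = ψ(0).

18

We have gcd(85, 90) = 5 > 1. Taking x_1 = 0 and x_2 = 18: ψ(0) = 34 and ψ(18) = 85·18 + 34 = 1564 ≡ 34 (mod 90).
So ψ(0) = ψ(18) while 0 ≠ 18, thus ψ is not injective, hence not bijective.
Since ψ is not bijective, we find the least positive k with ψ(k) = ψ(0): this means 85k ≡ 0 (mod 90), i.e. 90 ∣ 85k. Since gcd(85, 90) = 5, dividing through by 5 this holds exactly when 18 ∣ 17k, and as gcd(17, 18) = 1, exactly when 18 ∣ k.
The smallest positive such k is 18.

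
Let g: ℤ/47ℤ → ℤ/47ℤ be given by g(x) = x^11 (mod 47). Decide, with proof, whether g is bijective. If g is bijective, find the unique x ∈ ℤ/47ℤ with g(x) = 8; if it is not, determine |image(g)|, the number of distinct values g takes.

Since 47 is prime, the nonzero elements of ℤ/47ℤ form a cyclic group of order 46.
As gcd(11, 46) = 1, raising to the 11th power is a bijection on this group: if u^11 ≡ v^11 then (uv^{−1})^11 = 1, and the only element of order dividing gcd(11, 46) = 1 is 1, so u = v.
With g(0) = 0 this makes g injective on all of ℤ/47ℤ, hence bijective (finite equal-size domain and codomain). In particular g is bijective.
Since g is bijective, we find the preimage of 8. The inverse of x ↦ x^11 on (ℤ/47ℤ)^× is x ↦ x^21, because 11·21 = 231 = 5·46 + 1 ≡ 1 (mod 46) and x^{46} = 1 for x ≠ 0 (Fermat). So g⁻¹(8) = 8^21 mod 47.
Repeated squaring mod 47: 8^1 ≡ 8, 8^2 ≡ 8² = 64 ≡ 17, 8^4 ≡ 17² = 289 ≡ 7, 8^8 ≡ 7² = 49 ≡ 2, 8^16 ≡ 2² = 4. Since 21 = 16 + 4 + 1, 8^21 ≡ 4·7·8: 4·7 = 28, then 28·8 = 224 ≡ 36. So 8^21 ≡ 36 (mod 47).
Hence g⁻¹(8) = 36.

36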